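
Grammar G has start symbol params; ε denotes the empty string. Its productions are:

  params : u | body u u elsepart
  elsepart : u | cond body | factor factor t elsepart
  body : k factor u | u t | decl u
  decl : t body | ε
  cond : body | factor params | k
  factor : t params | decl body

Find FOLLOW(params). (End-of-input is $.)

params is the start symbol, so $ ∈ FOLLOW(params).
In cond : factor params: params is at the end, add FOLLOW(cond) = { k, t, u }.
In factor : t params: params is at the end, add FOLLOW(factor) = { k, t, u }.
Union: FOLLOW(params) = { $, k, t, u }.

{ $, k, t, u }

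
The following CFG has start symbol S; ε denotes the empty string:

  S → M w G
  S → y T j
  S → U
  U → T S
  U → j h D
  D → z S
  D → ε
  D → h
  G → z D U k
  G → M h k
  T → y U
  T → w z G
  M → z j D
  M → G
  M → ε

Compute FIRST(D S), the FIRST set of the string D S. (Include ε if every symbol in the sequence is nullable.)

Add FIRST(D)\{ε} = { h, z }; D is nullable, continue.
Add FIRST(S) = { h, j, w, y, z }; S is not nullable, stop.

{ h, j, w, y, z }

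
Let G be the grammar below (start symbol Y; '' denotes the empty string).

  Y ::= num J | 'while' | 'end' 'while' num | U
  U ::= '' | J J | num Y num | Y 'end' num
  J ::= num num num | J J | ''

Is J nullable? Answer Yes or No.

J has an ''-production, so J ⇒ ''.

Yes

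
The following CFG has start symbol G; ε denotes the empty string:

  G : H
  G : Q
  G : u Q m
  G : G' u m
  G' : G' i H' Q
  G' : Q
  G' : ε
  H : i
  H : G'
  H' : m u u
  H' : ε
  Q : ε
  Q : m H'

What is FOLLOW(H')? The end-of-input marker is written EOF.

In G' : G' i H' Q: add FIRST(Q)\{ε} = { m }.
  Since Q is nullable, also add FOLLOW(G') = { EOF, i, u }.
In Q : m H': H' is at the end, add FOLLOW(Q) = { EOF, i, m, u }.
Union: FOLLOW(H') = { EOF, i, m, u }.

{ EOF, i, m, u }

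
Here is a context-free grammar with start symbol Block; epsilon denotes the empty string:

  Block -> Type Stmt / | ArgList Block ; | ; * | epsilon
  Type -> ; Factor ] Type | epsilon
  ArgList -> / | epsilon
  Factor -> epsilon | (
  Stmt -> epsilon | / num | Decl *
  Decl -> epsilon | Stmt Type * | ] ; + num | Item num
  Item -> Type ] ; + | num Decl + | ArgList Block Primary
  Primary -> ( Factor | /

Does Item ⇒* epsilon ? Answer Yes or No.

Nullable nonterminals: ArgList, Block, Decl, Factor, Stmt, Type.
No production of Item has an RHS whose symbols are all nullable, so Item is not nullable.

No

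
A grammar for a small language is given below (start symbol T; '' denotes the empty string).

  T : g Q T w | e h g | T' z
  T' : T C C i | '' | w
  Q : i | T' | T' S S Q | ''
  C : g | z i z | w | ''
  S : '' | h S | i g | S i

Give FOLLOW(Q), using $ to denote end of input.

In T : g Q T w: add FIRST(T w) = { e, g, w, z }.
In Q : T' S S Q: Q is at the end, add FOLLOW(Q) = { e, g, w, z }.
Union: FOLLOW(Q) = { e, g, w, z }.

{ e, g, w, z }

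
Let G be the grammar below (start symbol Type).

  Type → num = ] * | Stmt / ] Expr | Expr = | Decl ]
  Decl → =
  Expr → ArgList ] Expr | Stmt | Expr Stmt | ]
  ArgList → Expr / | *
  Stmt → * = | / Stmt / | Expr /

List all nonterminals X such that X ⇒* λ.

{ } (none)

No nonterminal has an empty production or an RHS whose symbols are all nullable.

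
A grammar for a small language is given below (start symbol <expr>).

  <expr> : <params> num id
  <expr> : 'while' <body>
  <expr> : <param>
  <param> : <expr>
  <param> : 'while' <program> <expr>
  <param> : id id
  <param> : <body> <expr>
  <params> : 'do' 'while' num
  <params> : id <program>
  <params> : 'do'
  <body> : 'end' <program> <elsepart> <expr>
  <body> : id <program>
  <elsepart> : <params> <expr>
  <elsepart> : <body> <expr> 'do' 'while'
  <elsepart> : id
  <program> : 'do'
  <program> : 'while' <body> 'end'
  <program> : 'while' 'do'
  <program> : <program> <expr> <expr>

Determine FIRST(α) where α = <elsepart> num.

Add FIRST(<elsepart>) = { 'do', 'end', id }; <elsepart> is not nullable, stop.

{ 'do', 'end', id }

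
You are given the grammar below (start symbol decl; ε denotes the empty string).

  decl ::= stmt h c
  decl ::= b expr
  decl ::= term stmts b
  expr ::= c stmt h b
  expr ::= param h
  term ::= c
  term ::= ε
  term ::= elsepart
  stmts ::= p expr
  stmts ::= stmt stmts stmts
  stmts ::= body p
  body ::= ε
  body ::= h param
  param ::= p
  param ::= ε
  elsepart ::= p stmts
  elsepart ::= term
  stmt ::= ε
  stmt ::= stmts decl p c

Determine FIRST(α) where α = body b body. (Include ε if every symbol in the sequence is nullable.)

Add FIRST(body)\{ε} = { h }; body is nullable, continue.
b is a terminal; add {b} and stop.

{ b, h }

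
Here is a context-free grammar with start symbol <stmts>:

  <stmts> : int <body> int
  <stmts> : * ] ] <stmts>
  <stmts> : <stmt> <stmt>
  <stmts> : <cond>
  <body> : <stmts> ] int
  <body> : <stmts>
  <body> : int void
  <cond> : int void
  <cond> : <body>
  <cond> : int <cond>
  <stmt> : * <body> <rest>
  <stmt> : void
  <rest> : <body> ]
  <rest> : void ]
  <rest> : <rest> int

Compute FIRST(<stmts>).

<stmts> : int <body> int contributes {int}.
<stmts> : * ] ] <stmts> contributes {*}.
From <stmts> : <stmt> <stmt>: add FIRST(<stmt>) = { *, void }.
From <stmts> : <cond>: add FIRST(<cond>) = { *, int, void }.
Union: FIRST(<stmts>) = { *, int, void }.

{ *, int, void }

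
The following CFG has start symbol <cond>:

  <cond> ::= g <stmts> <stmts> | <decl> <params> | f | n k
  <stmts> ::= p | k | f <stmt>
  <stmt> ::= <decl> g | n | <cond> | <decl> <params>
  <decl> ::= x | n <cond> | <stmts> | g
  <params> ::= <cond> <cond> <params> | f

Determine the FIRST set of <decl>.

<decl> ::= x contributes {x}.
<decl> ::= n <cond> contributes {n}.
From <decl> ::= <stmts>: add FIRST(<stmts>) = { f, k, p }.
<decl> ::= g contributes {g}.
Union: FIRST(<decl>) = { f, g, k, n, p, x }.

{ f, g, k, n, p, x }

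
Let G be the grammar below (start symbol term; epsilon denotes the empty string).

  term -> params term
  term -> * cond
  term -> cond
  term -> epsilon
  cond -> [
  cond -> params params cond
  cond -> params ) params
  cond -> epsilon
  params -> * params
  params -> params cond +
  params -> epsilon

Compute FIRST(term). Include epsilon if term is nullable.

{ ), *, +, [, epsilon }

From term -> params term: params, term nullable, take FIRST(params) ∪ FIRST(term) = { ), *, +, [ }; also epsilon since the whole RHS is nullable.
term -> * cond contributes {*}.
From term -> cond: add FIRST(cond) = { ), *, +, [, epsilon } (including epsilon since cond is nullable).
term -> epsilon contributes epsilon.
Union: FIRST(term) = { ), *, +, [, epsilon }.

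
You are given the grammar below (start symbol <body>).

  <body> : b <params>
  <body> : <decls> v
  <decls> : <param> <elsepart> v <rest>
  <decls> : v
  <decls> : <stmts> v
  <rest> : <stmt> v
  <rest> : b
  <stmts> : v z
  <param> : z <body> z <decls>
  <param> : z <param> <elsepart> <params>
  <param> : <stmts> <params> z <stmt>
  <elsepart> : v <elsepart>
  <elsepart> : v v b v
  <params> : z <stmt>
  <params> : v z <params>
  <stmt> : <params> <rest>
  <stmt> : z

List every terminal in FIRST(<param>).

<param> : z <body> z <decls> contributes {z}.
<param> : z <param> <elsepart> <params> contributes {z}.
From <param> : <stmts> <params> z <stmt>: add FIRST(<stmts>) = { v }.
Union: FIRST(<param>) = { v, z }.

{ v, z }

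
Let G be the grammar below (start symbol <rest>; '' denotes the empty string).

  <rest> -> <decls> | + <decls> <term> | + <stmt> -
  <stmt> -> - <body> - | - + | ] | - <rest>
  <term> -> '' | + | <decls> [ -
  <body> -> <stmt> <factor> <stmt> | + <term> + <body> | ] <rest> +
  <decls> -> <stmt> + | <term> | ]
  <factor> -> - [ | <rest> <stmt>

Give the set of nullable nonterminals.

{ <decls>, <rest>, <term> }

Directly nullable (have an ''-production): <term>.
<rest> -> <decls> with every symbol nullable, so <rest> is nullable.
<decls> -> <term> with every symbol nullable, so <decls> is nullable.
No other nonterminal has a production whose RHS symbols are all nullable.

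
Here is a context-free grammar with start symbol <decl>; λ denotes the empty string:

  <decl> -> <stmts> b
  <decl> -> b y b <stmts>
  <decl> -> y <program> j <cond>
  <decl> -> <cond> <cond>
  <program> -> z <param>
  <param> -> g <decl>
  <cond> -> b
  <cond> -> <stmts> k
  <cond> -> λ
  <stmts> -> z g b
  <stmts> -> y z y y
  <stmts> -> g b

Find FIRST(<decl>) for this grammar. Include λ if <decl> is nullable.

{ b, g, y, z, λ }

From <decl> -> <stmts> b: add FIRST(<stmts>) = { g, y, z }.
<decl> -> b y b <stmts> contributes {b}.
<decl> -> y <program> j <cond> contributes {y}.
From <decl> -> <cond> <cond>: <cond>, <cond> nullable, take FIRST(<cond>) ∪ FIRST(<cond>) = { b, g, y, z }; also λ since the whole RHS is nullable.
Union: FIRST(<decl>) = { b, g, y, z, λ }.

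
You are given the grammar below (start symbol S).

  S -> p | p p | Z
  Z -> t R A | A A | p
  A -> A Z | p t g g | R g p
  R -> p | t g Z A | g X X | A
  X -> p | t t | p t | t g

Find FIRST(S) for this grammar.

S -> p contributes {p}.
S -> p p contributes {p}.
From S -> Z: add FIRST(Z) = { g, p, t }.
Union: FIRST(S) = { g, p, t }.

{ g, p, t }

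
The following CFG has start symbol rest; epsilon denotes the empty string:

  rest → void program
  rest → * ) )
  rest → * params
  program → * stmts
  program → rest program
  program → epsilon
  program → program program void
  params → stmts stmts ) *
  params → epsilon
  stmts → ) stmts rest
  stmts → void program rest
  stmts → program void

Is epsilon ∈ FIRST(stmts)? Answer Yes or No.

Nullable nonterminals: params, program.
No production of stmts has an RHS whose symbols are all nullable, so stmts is not nullable.

No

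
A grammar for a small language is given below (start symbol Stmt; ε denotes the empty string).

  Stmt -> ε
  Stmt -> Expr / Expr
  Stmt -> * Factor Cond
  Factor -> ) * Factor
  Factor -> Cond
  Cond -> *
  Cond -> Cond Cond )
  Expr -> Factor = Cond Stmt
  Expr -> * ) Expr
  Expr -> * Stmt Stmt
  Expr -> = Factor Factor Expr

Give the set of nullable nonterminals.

{ Stmt }

Directly nullable (have an ε-production): Stmt.
No other nonterminal has a production whose RHS symbols are all nullable.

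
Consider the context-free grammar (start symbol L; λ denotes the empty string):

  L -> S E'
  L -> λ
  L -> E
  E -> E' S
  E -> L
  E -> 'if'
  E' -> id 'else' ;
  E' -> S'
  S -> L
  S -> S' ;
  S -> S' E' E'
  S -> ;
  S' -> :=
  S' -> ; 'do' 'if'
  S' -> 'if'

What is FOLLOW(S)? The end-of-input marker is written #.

{ #, 'if', :=, ;, id }

In L -> S E': add FIRST(E') = { 'if', :=, ;, id }.
In E -> E' S: S is at the end, add FOLLOW(E) = { #, 'if', :=, ;, id }.
Union: FOLLOW(S) = { #, 'if', :=, ;, id }.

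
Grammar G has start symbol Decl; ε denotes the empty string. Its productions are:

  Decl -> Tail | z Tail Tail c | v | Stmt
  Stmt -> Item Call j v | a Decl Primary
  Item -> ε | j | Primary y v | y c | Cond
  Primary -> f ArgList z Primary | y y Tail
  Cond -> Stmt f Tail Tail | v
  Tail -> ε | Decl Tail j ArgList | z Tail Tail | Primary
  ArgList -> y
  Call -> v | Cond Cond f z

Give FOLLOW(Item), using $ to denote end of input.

In Stmt -> Item Call j v: add FIRST(Call j v) = { a, f, j, v, y }.
Union: FOLLOW(Item) = { a, f, j, v, y }.

{ a, f, j, v, y }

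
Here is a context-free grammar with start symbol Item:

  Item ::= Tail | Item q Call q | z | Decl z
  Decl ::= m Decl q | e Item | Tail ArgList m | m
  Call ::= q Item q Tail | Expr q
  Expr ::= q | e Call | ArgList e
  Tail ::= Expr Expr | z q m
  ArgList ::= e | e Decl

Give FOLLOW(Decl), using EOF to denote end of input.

In Item ::= Decl z: add FIRST(z) = { z }.
In Decl ::= m Decl q: add FIRST(q) = { q }.
In ArgList ::= e Decl: Decl is at the end, add FOLLOW(ArgList) = { e, m }.
Union: FOLLOW(Decl) = { e, m, q, z }.

{ e, m, q, z }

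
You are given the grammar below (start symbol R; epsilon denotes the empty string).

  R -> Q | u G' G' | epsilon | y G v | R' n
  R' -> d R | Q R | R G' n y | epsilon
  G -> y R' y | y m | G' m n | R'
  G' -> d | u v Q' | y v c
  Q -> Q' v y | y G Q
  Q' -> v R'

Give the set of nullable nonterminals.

{ G, R, R' }

Directly nullable (have an epsilon-production): R, R'.
G -> R' with every symbol nullable, so G is nullable.
No other nonterminal has a production whose RHS symbols are all nullable.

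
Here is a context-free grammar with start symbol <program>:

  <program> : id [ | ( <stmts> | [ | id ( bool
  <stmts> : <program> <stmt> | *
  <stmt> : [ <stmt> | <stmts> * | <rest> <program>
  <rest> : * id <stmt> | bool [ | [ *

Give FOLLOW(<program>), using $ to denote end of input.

<program> is the start symbol, so $ ∈ FOLLOW(<program>).
In <stmts> : <program> <stmt>: add FIRST(<stmt>) = { (, *, [, bool, id }.
In <stmt> : <rest> <program>: <program> is at the end, add FOLLOW(<stmt>) = { $, (, *, [, bool, id }.
Union: FOLLOW(<program>) = { $, (, *, [, bool, id }.

{ $, (, *, [, bool, id }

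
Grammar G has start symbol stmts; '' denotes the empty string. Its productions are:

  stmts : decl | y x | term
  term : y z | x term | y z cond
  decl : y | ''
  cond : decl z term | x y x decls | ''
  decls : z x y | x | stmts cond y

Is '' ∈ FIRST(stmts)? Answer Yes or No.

stmts : decl and each of decl is nullable, so stmts ⇒* ''.

Yes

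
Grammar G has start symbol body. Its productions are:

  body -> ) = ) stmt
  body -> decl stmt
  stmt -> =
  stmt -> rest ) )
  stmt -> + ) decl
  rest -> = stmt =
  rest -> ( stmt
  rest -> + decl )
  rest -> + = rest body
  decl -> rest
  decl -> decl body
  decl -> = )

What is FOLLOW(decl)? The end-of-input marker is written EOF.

In body -> decl stmt: add FIRST(stmt) = { (, +, = }.
In stmt -> + ) decl: decl is at the end, add FOLLOW(stmt) = { EOF, (, ), +, = }.
In rest -> + decl ): add FIRST()) = { ) }.
In decl -> decl body: add FIRST(body) = { (, ), +, = }.
Union: FOLLOW(decl) = { EOF, (, ), +, = }.

{ EOF, (, ), +, = }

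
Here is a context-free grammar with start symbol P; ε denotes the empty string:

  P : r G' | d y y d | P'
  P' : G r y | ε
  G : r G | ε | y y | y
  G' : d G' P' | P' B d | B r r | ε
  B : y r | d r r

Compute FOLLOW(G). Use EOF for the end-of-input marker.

{ r }

In P' : G r y: add FIRST(r y) = { r }.
In G : r G: G is at the end, add FOLLOW(G) = { r }.
Union: FOLLOW(G) = { r }.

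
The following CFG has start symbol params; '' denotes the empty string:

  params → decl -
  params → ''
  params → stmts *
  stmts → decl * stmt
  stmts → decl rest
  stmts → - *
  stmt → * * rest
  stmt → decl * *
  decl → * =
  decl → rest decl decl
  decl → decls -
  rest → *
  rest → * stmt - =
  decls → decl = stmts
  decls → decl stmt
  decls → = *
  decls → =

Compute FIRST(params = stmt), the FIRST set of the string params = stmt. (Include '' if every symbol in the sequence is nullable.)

Add FIRST(params)\{''} = { *, -, = }; params is nullable, continue.
= is a terminal; add {=} and stop.

{ *, -, = }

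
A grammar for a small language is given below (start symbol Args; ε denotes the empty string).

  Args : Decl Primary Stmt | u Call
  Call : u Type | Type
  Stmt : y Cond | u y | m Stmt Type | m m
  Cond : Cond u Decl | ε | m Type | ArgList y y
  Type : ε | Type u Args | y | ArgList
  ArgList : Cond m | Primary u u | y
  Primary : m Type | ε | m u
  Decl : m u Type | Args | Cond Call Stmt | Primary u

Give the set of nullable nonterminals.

{ Call, Cond, Primary, Type }

Directly nullable (have an ε-production): Cond, Type, Primary.
Call : Type with every symbol nullable, so Call is nullable.
No other nonterminal has a production whose RHS symbols are all nullable.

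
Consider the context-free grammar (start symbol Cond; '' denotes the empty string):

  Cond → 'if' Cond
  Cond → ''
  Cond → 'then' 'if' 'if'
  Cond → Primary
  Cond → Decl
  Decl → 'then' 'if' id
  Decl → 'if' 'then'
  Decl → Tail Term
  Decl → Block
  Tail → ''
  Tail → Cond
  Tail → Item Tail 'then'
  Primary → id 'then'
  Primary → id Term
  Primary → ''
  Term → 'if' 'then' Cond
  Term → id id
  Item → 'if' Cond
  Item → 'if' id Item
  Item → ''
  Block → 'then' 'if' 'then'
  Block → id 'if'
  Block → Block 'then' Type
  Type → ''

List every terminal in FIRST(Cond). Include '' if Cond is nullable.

{ 'if', 'then', id, '' }

Cond → 'if' Cond contributes {'if'}.
Cond → '' contributes ''.
Cond → 'then' 'if' 'if' contributes {'then'}.
From Cond → Primary: add FIRST(Primary) = { id, '' } (including '' since Primary is nullable).
From Cond → Decl: add FIRST(Decl) = { 'if', 'then', id }.
Union: FIRST(Cond) = { 'if', 'then', id, '' }.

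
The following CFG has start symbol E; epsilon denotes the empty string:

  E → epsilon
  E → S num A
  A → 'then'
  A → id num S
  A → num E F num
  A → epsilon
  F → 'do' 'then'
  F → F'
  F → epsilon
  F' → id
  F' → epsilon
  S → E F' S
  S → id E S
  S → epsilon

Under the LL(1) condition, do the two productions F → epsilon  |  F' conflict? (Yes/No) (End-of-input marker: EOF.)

Yes

FIRST(epsilon) = { epsilon } and FIRST(F') = { id, epsilon }.
Both alternatives are nullable, violating the LL(1) condition.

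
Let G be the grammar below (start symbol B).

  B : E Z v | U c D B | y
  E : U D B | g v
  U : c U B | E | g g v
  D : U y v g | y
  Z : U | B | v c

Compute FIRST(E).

From E : U D B: add FIRST(U) = { c, g }.
E : g v contributes {g}.
Union: FIRST(E) = { c, g }.

{ c, g }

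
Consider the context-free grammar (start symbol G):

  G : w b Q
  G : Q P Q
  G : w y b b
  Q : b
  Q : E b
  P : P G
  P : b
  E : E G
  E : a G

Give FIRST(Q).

{ a, b }

Q : b contributes {b}.
From Q : E b: add FIRST(E) = { a }.
Union: FIRST(Q) = { a, b }.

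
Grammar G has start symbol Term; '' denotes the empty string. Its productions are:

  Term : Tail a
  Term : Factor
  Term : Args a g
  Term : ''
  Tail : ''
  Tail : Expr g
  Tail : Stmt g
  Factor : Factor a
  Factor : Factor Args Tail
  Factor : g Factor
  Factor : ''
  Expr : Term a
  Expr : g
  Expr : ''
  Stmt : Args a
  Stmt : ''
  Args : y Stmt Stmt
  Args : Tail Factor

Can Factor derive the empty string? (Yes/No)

Yes

Factor has an ''-production, so Factor ⇒ ''.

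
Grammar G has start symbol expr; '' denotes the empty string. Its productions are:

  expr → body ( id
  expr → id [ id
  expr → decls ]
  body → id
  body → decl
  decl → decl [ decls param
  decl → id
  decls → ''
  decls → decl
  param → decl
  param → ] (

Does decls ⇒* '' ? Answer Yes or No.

Yes

decls has an ''-production, so decls ⇒ ''.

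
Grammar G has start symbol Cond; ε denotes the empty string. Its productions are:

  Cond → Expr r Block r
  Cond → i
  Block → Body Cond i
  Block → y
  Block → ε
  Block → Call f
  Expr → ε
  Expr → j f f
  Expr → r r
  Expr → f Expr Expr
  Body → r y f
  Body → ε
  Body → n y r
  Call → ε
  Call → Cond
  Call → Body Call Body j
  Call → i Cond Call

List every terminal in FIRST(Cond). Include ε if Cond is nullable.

{ f, i, j, r }

From Cond → Expr r Block r: Expr nullable, take FIRST(Expr) ∪ {r} = { f, j, r }.
Cond → i contributes {i}.
Union: FIRST(Cond) = { f, i, j, r }.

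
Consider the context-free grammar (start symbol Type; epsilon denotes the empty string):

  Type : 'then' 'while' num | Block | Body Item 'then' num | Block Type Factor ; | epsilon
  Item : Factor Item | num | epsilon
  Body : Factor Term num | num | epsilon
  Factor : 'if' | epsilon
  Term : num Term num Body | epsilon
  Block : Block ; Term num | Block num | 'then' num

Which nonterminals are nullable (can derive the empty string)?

Directly nullable (have an epsilon-production): Type, Item, Body, Factor, Term.
No other nonterminal has a production whose RHS symbols are all nullable.

{ Body, Factor, Item, Term, Type }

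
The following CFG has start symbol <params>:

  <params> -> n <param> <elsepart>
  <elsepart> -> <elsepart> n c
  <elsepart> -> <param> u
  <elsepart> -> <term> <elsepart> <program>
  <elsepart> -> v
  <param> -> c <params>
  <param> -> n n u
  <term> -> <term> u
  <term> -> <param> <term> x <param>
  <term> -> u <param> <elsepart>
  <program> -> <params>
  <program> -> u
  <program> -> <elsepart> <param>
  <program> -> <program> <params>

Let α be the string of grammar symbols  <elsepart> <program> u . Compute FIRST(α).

Add FIRST(<elsepart>) = { c, n, u, v }; <elsepart> is not nullable, stop.

{ c, n, u, v }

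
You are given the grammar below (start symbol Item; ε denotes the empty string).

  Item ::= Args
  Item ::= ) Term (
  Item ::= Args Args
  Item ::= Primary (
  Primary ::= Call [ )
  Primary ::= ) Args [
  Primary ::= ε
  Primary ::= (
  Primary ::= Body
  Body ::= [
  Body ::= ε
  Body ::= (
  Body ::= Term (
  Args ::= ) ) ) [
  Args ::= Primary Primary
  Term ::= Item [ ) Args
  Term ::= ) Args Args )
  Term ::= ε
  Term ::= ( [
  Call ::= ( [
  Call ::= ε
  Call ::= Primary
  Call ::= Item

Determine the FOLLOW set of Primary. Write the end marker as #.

In Item ::= Primary (: add FIRST(() = { ( }.
In Args ::= Primary Primary: add FIRST(Primary)\{ε} = { (, ), [ }.
  Since Primary is nullable, also add FOLLOW(Args) = { #, (, ), [ }.
In Args ::= Primary Primary: Primary is at the end, add FOLLOW(Args) = { #, (, ), [ }.
In Call ::= Primary: Primary is at the end, add FOLLOW(Call) = { [ }.
Union: FOLLOW(Primary) = { #, (, ), [ }.

{ #, (, ), [ }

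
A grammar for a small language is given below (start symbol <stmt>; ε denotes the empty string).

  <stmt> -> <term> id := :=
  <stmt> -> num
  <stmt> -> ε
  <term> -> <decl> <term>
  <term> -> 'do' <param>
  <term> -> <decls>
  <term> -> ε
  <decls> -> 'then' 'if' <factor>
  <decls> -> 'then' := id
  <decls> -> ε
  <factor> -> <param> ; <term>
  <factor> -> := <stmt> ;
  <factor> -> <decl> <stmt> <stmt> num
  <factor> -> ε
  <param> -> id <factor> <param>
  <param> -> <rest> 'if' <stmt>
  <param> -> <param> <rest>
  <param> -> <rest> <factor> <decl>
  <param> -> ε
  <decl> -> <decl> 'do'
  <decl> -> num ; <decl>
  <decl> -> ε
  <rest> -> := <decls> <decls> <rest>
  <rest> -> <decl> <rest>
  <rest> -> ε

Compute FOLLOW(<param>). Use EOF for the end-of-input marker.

{ 'do', 'if', 'then', :=, ;, id, num }

In <term> -> 'do' <param>: <param> is at the end, add FOLLOW(<term>) = { 'do', 'if', 'then', :=, ;, id, num }.
In <factor> -> <param> ; <term>: add FIRST(; <term>) = { ; }.
In <param> -> id <factor> <param>: <param> is at the end, add FOLLOW(<param>) = { 'do', 'if', 'then', :=, ;, id, num }.
In <param> -> <param> <rest>: add FIRST(<rest>)\{ε} = { 'do', :=, num }.
  Since <rest> is nullable, also add FOLLOW(<param>) = { 'do', 'if', 'then', :=, ;, id, num }.
Union: FOLLOW(<param>) = { 'do', 'if', 'then', :=, ;, id, num }.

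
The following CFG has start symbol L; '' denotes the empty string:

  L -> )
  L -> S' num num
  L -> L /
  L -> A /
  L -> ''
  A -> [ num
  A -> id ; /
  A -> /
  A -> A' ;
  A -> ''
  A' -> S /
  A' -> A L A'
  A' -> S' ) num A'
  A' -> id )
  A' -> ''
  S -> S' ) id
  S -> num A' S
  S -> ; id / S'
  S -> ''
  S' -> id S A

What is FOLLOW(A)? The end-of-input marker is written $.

In L -> A /: add FIRST(/) = { / }.
In A' -> A L A': add FIRST(L A')\{''} = { ), /, ;, [, id, num }.
  Since L A' is nullable, also add FOLLOW(A') = { ), /, ;, [, id, num }.
In S' -> id S A: A is at the end, add FOLLOW(S') = { ), /, ;, [, id, num }.
Union: FOLLOW(A) = { ), /, ;, [, id, num }.

{ ), /, ;, [, id, num }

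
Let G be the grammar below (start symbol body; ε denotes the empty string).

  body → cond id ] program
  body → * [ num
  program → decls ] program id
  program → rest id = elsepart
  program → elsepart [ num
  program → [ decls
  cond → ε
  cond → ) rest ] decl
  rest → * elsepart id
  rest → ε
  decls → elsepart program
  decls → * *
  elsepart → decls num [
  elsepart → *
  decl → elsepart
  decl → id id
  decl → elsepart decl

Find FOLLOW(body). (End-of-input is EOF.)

body is the start symbol, so EOF ∈ FOLLOW(body).
Union: FOLLOW(body) = { EOF }.

{ EOF }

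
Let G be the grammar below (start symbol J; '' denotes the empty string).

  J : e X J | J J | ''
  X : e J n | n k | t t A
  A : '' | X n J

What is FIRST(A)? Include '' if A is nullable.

{ e, n, t, '' }

A : '' contributes ''.
From A : X n J: add FIRST(X) = { e, n, t }.
Union: FIRST(A) = { e, n, t, '' }.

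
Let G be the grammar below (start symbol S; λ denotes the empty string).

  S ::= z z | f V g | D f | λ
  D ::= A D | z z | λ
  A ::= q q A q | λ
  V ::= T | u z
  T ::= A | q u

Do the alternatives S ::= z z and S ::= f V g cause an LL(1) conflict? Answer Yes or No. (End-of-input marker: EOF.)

FIRST(z z) = { z } and FIRST(f V g) = { f }.
The FIRST sets are disjoint and neither alternative is nullable — no conflict.

No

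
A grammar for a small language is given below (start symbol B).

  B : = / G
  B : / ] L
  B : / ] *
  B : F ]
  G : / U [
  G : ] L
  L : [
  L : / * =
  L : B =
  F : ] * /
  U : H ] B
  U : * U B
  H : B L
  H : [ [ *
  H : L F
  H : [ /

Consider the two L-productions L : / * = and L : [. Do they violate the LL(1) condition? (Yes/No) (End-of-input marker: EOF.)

FIRST(/ * =) = { / } and FIRST([) = { [ }.
The FIRST sets are disjoint and neither alternative is nullable — no conflict.

No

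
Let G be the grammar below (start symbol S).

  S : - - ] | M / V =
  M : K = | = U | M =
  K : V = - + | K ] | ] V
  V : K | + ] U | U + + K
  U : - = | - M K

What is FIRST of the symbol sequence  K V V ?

Add FIRST(K) = { +, -, ] }; K is not nullable, stop.

{ +, -, ] }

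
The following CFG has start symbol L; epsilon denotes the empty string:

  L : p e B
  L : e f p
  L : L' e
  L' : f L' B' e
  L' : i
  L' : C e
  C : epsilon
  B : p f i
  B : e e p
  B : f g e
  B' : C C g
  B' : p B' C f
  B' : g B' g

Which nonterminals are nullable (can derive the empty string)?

{ C }

Directly nullable (have an epsilon-production): C.
No other nonterminal has a production whose RHS symbols are all nullable.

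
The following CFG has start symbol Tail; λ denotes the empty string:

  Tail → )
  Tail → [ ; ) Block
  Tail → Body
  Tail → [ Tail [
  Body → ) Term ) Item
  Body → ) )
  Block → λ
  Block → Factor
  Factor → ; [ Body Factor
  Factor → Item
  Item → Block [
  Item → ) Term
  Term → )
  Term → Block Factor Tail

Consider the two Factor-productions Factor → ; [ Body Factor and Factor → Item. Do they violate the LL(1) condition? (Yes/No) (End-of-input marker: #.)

Yes

FIRST(; [ Body Factor) = { ; } and FIRST(Item) = { ), ;, [ }.
Both contain ;, so the two alternatives are not disjoint — LL(1) conflict.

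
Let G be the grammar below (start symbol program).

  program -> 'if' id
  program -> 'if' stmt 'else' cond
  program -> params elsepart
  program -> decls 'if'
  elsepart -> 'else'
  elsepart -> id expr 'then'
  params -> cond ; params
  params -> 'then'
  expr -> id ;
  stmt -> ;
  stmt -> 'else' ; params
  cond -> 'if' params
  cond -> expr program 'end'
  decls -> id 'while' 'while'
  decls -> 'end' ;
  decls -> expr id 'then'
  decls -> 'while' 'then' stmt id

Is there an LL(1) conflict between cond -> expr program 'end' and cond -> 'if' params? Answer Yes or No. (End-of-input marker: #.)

No

FIRST(expr program 'end') = { id } and FIRST('if' params) = { 'if' }.
The FIRST sets are disjoint and neither alternative is nullable — no conflict.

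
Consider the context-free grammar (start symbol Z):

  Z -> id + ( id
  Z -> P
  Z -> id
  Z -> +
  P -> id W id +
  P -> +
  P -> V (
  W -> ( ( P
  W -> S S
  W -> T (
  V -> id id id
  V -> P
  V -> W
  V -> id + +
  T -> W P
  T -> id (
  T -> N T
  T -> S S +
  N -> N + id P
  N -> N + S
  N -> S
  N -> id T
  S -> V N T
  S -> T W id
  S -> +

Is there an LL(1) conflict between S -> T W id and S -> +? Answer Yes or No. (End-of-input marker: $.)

FIRST(T W id) = { (, +, id } and FIRST(+) = { + }.
Both contain +, so the two alternatives are not disjoint — LL(1) conflict.

Yes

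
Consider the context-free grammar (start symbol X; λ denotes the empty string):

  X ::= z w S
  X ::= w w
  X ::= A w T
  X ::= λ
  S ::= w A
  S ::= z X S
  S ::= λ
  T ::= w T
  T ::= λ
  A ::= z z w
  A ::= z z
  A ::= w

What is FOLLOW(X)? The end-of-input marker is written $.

X is the start symbol, so $ ∈ FOLLOW(X).
In S ::= z X S: add FIRST(S)\{λ} = { w, z }.
  Since S is nullable, also add FOLLOW(S) = { $, w, z }.
Union: FOLLOW(X) = { $, w, z }.

{ $, w, z }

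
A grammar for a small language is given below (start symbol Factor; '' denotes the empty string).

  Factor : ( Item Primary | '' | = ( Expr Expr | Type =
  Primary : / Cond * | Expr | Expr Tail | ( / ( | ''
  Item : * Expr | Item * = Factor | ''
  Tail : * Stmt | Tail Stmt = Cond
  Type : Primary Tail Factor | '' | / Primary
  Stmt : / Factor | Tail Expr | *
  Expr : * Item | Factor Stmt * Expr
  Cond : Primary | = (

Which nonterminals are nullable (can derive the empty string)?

Directly nullable (have an ''-production): Factor, Primary, Item, Type.
Cond : Primary with every symbol nullable, so Cond is nullable.
No other nonterminal has a production whose RHS symbols are all nullable.

{ Cond, Factor, Item, Primary, Type }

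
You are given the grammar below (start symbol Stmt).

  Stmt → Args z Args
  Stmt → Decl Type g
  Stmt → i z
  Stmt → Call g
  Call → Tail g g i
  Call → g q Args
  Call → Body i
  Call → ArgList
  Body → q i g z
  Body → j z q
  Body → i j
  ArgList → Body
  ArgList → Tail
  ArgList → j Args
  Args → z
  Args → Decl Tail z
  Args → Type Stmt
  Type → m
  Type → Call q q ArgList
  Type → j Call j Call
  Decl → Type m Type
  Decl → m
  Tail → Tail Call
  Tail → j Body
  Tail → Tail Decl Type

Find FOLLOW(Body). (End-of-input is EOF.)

In Call → Body i: add FIRST(i) = { i }.
In ArgList → Body: Body is at the end, add FOLLOW(ArgList) = { g, i, j, m, q, z }.
In Tail → j Body: Body is at the end, add FOLLOW(Tail) = { g, i, j, m, q, z }.
Union: FOLLOW(Body) = { g, i, j, m, q, z }.

{ g, i, j, m, q, z }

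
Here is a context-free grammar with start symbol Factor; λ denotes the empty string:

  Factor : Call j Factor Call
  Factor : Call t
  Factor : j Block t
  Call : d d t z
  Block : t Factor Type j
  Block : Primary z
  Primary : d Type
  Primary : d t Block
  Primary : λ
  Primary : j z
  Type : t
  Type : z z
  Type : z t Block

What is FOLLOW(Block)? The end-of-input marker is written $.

In Factor : j Block t: add FIRST(t) = { t }.
In Primary : d t Block: Block is at the end, add FOLLOW(Primary) = { z }.
In Type : z t Block: Block is at the end, add FOLLOW(Type) = { j, z }.
Union: FOLLOW(Block) = { j, t, z }.

{ j, t, z }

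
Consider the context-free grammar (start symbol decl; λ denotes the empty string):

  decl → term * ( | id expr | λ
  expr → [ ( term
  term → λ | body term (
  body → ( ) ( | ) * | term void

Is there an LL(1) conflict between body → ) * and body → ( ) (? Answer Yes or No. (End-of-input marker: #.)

No

FIRST() *) = { ) } and FIRST(( ) () = { ( }.
The FIRST sets are disjoint and neither alternative is nullable — no conflict.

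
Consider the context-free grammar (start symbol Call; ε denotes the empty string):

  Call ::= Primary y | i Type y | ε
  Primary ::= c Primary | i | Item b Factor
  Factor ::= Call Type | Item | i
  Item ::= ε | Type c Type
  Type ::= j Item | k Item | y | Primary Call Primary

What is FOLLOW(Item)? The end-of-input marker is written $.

{ b, c, i, j, k, y }

In Primary ::= Item b Factor: add FIRST(b Factor) = { b }.
In Factor ::= Item: Item is at the end, add FOLLOW(Factor) = { b, c, i, j, k, y }.
In Type ::= j Item: Item is at the end, add FOLLOW(Type) = { b, c, i, j, k, y }.
In Type ::= k Item: Item is at the end, add FOLLOW(Type) = { b, c, i, j, k, y }.
Union: FOLLOW(Item) = { b, c, i, j, k, y }.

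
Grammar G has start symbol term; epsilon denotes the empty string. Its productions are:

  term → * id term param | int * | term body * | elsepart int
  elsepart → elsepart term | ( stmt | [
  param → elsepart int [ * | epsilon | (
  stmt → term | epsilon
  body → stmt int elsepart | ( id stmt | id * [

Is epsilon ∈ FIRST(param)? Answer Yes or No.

param has an epsilon-production, so param ⇒ epsilon.

Yes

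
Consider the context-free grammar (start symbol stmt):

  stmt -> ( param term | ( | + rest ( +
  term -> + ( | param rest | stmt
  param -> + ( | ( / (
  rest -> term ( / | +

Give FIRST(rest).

From rest -> term ( /: add FIRST(term) = { (, + }.
rest -> + contributes {+}.
Union: FIRST(rest) = { (, + }.

{ (, + }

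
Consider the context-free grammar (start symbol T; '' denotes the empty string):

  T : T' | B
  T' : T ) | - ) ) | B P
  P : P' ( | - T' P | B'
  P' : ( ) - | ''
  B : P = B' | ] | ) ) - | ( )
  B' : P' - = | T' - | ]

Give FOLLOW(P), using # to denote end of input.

{ #, (, ), -, =, ] }

In T' : B P: P is at the end, add FOLLOW(T') = { #, (, ), -, ] }.
In P : - T' P: P is at the end, add FOLLOW(P) = { #, (, ), -, =, ] }.
In B : P = B': add FIRST(= B') = { = }.
Union: FOLLOW(P) = { #, (, ), -, =, ] }.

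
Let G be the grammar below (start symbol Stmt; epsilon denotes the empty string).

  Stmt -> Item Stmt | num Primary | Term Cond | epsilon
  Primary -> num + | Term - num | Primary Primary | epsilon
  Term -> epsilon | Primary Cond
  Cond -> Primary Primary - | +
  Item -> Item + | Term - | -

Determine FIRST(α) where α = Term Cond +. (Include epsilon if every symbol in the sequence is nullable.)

{ +, -, num }

Add FIRST(Term)\{epsilon} = { +, -, num }; Term is nullable, continue.
Add FIRST(Cond) = { +, -, num }; Cond is not nullable, stop.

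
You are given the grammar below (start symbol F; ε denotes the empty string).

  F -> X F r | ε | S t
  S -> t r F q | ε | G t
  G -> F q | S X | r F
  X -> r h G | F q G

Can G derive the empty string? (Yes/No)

No

Nullable nonterminals: F, S.
No production of G has an RHS whose symbols are all nullable, so G is not nullable.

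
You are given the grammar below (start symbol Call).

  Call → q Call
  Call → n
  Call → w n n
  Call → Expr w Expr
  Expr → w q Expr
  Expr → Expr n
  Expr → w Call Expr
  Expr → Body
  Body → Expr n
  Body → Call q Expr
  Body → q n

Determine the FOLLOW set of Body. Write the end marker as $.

{ $, n, q, w }

In Expr → Body: Body is at the end, add FOLLOW(Expr) = { $, n, q, w }.
Union: FOLLOW(Body) = { $, n, q, w }.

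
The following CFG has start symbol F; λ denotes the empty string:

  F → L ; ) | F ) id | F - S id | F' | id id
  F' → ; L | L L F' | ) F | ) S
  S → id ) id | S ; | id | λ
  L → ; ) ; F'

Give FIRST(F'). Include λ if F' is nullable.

{ ), ; }

F' → ; L contributes {;}.
From F' → L L F': add FIRST(L) = { ; }.
F' → ) F contributes {)}.
F' → ) S contributes {)}.
Union: FIRST(F') = { ), ; }.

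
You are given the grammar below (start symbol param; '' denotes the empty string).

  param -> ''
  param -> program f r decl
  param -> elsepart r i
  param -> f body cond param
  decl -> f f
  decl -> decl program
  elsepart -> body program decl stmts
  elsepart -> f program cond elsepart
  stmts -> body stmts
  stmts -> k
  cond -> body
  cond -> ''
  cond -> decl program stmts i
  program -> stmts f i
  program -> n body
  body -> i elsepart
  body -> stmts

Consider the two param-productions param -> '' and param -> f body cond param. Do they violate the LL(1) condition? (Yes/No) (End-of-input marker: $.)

No

FIRST('') = { '' } and FIRST(f body cond param) = { f }.
The first is nullable but FOLLOW(param) = { $ } is disjoint from FIRST of the second.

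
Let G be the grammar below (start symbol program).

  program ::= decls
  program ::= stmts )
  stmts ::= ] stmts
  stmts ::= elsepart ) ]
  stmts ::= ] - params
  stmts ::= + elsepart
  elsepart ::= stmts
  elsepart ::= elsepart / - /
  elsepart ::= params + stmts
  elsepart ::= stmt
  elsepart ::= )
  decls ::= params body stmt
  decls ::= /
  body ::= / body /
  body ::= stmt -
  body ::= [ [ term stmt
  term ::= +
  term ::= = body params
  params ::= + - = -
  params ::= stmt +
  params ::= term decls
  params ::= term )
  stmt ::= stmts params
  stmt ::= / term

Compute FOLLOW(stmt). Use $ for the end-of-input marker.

{ $, ), +, -, /, =, [, ] }

In elsepart ::= stmt: stmt is at the end, add FOLLOW(elsepart) = { ), +, /, =, ] }.
In decls ::= params body stmt: stmt is at the end, add FOLLOW(decls) = { $, ), +, -, /, =, [, ] }.
In body ::= stmt -: add FIRST(-) = { - }.
In body ::= [ [ term stmt: stmt is at the end, add FOLLOW(body) = { ), +, /, =, ] }.
In params ::= stmt +: add FIRST(+) = { + }.
Union: FOLLOW(stmt) = { $, ), +, -, /, =, [, ] }.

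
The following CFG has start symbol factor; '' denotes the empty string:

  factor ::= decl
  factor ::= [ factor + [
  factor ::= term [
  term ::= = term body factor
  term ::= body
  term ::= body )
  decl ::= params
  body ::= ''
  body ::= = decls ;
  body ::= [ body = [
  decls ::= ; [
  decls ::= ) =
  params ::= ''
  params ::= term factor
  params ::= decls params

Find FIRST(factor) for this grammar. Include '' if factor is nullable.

From factor ::= decl: add FIRST(decl) = { ), ;, =, [, '' } (including '' since decl is nullable).
factor ::= [ factor + [ contributes {[}.
From factor ::= term [: term nullable, take FIRST(term) ∪ {[} = { ), =, [ }.
Union: FIRST(factor) = { ), ;, =, [, '' }.

{ ), ;, =, [, '' }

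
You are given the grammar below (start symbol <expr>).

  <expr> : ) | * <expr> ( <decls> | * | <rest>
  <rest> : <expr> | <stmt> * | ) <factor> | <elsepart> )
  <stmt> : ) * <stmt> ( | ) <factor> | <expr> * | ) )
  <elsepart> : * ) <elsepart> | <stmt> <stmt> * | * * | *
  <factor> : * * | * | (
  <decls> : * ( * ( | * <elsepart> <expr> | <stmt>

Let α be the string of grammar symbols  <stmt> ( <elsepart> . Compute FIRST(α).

{ ), * }

Add FIRST(<stmt>) = { ), * }; <stmt> is not nullable, stop.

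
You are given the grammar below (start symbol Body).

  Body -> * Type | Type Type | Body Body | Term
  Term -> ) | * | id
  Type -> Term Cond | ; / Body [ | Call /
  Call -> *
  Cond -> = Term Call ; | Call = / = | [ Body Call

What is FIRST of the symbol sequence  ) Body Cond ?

{ ) }

) is a terminal; add {)} and stop.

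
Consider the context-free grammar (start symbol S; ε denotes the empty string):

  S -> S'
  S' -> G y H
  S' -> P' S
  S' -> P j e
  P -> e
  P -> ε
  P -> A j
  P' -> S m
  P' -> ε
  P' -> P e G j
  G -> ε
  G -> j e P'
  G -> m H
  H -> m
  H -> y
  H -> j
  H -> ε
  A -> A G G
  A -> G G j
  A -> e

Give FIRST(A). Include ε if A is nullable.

From A -> A G G: add FIRST(A) = { e, j, m }.
From A -> G G j: G, G nullable, take FIRST(G) ∪ FIRST(G) ∪ {j} = { j, m }.
A -> e contributes {e}.
Union: FIRST(A) = { e, j, m }.

{ e, j, m }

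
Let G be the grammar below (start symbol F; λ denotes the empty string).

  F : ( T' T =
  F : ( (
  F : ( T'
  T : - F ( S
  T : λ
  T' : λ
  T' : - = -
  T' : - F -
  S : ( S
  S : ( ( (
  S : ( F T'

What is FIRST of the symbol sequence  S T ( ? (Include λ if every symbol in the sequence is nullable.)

{ ( }

Add FIRST(S) = { ( }; S is not nullable, stop.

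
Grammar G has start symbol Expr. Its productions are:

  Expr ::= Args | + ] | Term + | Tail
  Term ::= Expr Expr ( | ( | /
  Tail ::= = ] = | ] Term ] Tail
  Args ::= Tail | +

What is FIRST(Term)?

{ (, +, /, =, ] }

From Term ::= Expr Expr (: add FIRST(Expr) = { (, +, /, =, ] }.
Term ::= ( contributes {(}.
Term ::= / contributes {/}.
Union: FIRST(Term) = { (, +, /, =, ] }.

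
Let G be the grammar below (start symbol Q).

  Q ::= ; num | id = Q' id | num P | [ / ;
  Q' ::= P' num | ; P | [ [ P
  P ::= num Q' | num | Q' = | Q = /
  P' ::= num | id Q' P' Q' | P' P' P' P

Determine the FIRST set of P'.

P' ::= num contributes {num}.
P' ::= id Q' P' Q' contributes {id}.
From P' ::= P' P' P' P: add FIRST(P') = { id, num }.
Union: FIRST(P') = { id, num }.

{ id, num }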